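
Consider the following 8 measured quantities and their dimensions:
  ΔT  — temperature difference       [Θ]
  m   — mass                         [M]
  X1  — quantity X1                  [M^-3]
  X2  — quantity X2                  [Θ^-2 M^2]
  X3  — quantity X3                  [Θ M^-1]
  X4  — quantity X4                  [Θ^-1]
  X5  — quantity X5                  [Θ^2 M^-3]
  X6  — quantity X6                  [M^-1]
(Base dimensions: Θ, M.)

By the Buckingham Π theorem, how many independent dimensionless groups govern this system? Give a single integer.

Dimensional matrix (Θ×M by ΔT×m×X1×X2×X3×X4×X5×X6):
  Θ: [ 1  0  0 -2  1 -1  2  0]
  M: [ 0  1 -3  2 -1  0 -3 -1]
Echelon form has 2 nonzero rows (pivots: ΔT,m)
n=8, r=2 ⇒ 6 dimensionless groups

6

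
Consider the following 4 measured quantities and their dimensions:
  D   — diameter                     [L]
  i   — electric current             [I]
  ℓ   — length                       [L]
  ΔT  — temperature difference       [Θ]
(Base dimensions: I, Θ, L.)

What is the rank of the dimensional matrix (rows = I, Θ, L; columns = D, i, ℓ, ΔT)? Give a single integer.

Write exponents as rows I,Θ,L / cols D,i,ℓ,ΔT:
  I: [ 0  1  0  0]
  Θ: [ 0  0  0  1]
  L: [ 1  0  1  0]
RREF → pivots at {D,i,ΔT} ⇒ r = 3

3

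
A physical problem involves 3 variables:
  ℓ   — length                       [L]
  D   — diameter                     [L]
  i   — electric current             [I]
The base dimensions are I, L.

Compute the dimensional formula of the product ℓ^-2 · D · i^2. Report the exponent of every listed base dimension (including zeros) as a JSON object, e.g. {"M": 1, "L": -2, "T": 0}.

{"I": 2, "L": -1}

Exponent matrix [I,L] × [ℓ,D,i]:
  I: [ 0  0  1]
  L: [ 1  1  0]
  [I]: (-2)·0+(1)·0+(2)·1 = 2
  [L]: (-2)·1+(1)·1+(2)·0 = -1
⇒ I^2 L^-1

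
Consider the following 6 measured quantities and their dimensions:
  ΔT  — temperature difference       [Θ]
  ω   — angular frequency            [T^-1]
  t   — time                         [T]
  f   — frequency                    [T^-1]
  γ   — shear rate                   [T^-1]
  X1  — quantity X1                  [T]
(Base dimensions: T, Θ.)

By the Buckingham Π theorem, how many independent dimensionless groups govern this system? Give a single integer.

4

Dimensional matrix (T×Θ by ΔT×ω×t×f×γ×X1):
  T: [ 0 -1  1 -1 -1  1]
  Θ: [ 1  0  0  0  0  0]
Echelon form has 2 nonzero rows (pivots: ΔT,ω)
6 vars − rank 2 = 4 Π groups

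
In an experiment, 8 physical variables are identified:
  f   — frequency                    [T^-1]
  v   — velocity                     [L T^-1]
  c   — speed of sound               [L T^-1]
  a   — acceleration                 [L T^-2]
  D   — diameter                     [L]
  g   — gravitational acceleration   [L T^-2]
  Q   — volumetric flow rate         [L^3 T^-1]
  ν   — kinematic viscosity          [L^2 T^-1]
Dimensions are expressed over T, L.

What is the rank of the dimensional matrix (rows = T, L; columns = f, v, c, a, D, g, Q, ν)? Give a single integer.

2

Exponent matrix [T,L] × [f,v,c,a,D,g,Q,ν]:
  T: [-1 -1 -1 -2  0 -2 -1 -1]
  L: [ 0  1  1  1  1  1  3  2]
Echelon form has 2 nonzero rows (pivots: f,v)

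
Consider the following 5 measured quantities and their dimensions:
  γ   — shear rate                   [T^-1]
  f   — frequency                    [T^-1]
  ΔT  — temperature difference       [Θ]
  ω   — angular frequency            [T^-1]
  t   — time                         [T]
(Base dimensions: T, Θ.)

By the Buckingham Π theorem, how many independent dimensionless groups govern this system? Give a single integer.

Dimensional matrix (T×Θ by γ×f×ΔT×ω×t):
  T: [-1 -1  0 -1  1]
  Θ: [ 0  0  1  0  0]
Row reduction gives pivot columns γ,ΔT; rank = 2
Π count = n − r = 5 − 2 = 3

3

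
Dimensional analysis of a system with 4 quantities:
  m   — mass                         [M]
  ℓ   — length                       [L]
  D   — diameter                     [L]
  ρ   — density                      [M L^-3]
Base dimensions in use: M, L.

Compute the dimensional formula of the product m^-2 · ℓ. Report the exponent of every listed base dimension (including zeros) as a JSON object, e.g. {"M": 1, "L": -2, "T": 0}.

{"M": -2, "L": 1}

Write exponents as rows M,L / cols m,ℓ,D,ρ:
  M: [ 1  0  0  1]
  L: [ 0  1  1 -3]
  [M]: (-2)·1+(1)·0 = -2
  [L]: (-2)·0+(1)·1 = 1
⇒ M^-2 L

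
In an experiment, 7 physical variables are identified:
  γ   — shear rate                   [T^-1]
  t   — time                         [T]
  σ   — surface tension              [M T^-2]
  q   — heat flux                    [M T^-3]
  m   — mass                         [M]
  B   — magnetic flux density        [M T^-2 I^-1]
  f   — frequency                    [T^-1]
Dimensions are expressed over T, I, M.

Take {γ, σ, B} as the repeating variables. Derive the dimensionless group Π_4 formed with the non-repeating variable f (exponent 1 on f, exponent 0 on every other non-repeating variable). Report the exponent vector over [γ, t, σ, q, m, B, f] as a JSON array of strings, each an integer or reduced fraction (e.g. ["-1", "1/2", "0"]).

["-1", "0", "0", "0", "0", "0", "1"]

Exponent matrix [T,I,M] × [γ,t,σ,q,m,B,f]:
  T: [-1  1 -2 -3  0 -2 -1]
  I: [ 0  0  0  0  0 -1  0]
  M: [ 0  0  1  1  1  1  0]
Echelon form has 3 nonzero rows (pivots: γ,σ,B)
Repeat: γ,σ,B; free: t,q,m,f
RREF:
  r0: [   1   -1    0    1   -2    0    1]
  r1: [   0    0    1    1    1    0    0]
  r2: [   0    0    0    0    0    1    0]
Fix exponent of f at 1, t at 0, q at 0, m at 0; solve each RREF row for its pivot's exponent:
  r0: exp(γ) + (1)·1 = 0 ⇒ exp(γ) = -1
  r1: exp(σ) + (0)·1 = 0 ⇒ exp(σ) = 0
  r2: exp(B) + (0)·1 = 0 ⇒ exp(B) = 0
Π_4 = γ^-1 · f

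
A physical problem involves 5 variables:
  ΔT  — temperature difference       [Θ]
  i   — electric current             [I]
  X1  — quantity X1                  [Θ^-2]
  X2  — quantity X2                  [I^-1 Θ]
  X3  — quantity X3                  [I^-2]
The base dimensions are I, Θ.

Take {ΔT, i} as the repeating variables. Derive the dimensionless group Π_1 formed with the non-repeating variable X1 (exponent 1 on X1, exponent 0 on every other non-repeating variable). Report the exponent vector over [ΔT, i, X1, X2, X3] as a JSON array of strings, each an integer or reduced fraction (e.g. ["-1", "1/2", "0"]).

["2", "0", "1", "0", "0"]

Dimensional matrix (I×Θ by ΔT×i×X1×X2×X3):
  I: [ 0  1  0 -1 -2]
  Θ: [ 1  0 -2  1  0]
Row reduction gives pivot columns ΔT,i; rank = 2
Repeat: ΔT,i; free: X1,X2,X3
RREF:
  r0: [   1    0   -2    1    0]
  r1: [   0    1    0   -1   -2]
Fix exponent of X1 at 1, X2 at 0, X3 at 0; solve each RREF row for its pivot's exponent:
  r0: exp(ΔT) + (-2)·1 = 0 ⇒ exp(ΔT) = 2
  r1: exp(i) + (0)·1 = 0 ⇒ exp(i) = 0
Π_1 = ΔT^2 · X1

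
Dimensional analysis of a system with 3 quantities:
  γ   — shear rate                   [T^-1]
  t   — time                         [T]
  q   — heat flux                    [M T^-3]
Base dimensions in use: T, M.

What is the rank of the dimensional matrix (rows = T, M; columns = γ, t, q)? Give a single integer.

2

Dimensional matrix (T×M by γ×t×q):
  T: [-1  1 -3]
  M: [ 0  0  1]
Echelon form has 2 nonzero rows (pivots: γ,q)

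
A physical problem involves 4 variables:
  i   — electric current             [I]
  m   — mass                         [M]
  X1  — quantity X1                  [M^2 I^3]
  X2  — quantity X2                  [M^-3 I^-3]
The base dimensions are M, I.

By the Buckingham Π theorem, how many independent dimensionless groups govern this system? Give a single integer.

2

Write exponents as rows M,I / cols i,m,X1,X2:
  M: [ 0  1  2 -3]
  I: [ 1  0  3 -3]
Echelon form has 2 nonzero rows (pivots: i,m)
Π count = n − r = 4 − 2 = 2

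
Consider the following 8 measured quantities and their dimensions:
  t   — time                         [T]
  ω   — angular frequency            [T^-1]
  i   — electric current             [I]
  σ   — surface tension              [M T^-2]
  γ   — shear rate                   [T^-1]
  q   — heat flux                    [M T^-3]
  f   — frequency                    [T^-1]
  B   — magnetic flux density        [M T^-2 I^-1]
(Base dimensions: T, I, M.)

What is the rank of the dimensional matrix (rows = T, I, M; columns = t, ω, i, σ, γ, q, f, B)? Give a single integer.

Exponent matrix [T,I,M] × [t,ω,i,σ,γ,q,f,B]:
  T: [ 1 -1  0 -2 -1 -3 -1 -2]
  I: [ 0  0  1  0  0  0  0 -1]
  M: [ 0  0  0  1  0  1  0  1]
RREF → pivots at {t,i,σ} ⇒ r = 3

3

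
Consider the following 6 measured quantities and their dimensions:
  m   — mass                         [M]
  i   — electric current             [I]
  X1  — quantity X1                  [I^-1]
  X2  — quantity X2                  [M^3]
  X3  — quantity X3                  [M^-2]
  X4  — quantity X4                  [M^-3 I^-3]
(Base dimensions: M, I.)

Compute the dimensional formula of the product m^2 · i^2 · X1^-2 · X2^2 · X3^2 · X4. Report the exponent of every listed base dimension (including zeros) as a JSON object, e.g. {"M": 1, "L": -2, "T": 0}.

{"M": 1, "I": 1}

Dimensional matrix (M×I by m×i×X1×X2×X3×X4):
  M: [ 1  0  0  3 -2 -3]
  I: [ 0  1 -1  0  0 -3]
  [M]: (2)·1+(2)·0+(-2)·0+(2)·3+(2)·-2+(1)·-3 = 1
  [I]: (2)·0+(2)·1+(-2)·-1+(2)·0+(2)·0+(1)·-3 = 1
⇒ M I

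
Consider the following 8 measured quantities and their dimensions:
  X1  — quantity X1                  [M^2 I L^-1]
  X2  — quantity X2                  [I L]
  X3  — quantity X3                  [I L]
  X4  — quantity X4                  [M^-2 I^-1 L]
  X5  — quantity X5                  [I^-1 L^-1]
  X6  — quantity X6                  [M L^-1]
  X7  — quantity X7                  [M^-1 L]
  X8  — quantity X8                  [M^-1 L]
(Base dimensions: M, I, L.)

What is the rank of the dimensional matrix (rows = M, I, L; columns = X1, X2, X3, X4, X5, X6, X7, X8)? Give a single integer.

2

Dimensional matrix (M×I×L by X1×X2×X3×X4×X5×X6×X7×X8):
  M: [ 2  0  0 -2  0  1 -1 -1]
  I: [ 1  1  1 -1 -1  0  0  0]
  L: [-1  1  1  1 -1 -1  1  1]
Echelon form has 2 nonzero rows (pivots: X1,X2)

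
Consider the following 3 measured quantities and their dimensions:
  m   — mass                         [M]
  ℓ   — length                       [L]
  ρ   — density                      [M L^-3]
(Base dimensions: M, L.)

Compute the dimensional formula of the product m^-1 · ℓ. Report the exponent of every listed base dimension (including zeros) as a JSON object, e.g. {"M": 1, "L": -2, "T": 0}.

Exponent matrix [M,L] × [m,ℓ,ρ]:
  M: [ 1  0  1]
  L: [ 0  1 -3]
  [M]: (-1)·1+(1)·0 = -1
  [L]: (-1)·0+(1)·1 = 1
⇒ M^-1 L

{"M": -1, "L": 1}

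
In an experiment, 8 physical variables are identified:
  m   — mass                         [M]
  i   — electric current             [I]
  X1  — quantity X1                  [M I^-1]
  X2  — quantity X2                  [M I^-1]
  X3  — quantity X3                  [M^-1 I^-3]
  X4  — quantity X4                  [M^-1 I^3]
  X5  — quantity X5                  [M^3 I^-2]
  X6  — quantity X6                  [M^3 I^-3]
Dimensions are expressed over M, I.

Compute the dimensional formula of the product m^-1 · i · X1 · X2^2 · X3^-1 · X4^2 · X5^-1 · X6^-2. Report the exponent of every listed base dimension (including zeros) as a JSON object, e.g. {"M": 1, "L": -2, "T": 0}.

{"M": -8, "I": 15}

Exponent matrix [M,I] × [m,i,X1,X2,X3,X4,X5,X6]:
  M: [ 1  0  1  1 -1 -1  3  3]
  I: [ 0  1 -1 -1 -3  3 -2 -3]
  [M]: (-1)·1+(1)·0+(1)·1+(2)·1+(-1)·-1+(2)·-1+(-1)·3+(-2)·3 = -8
  [I]: (-1)·0+(1)·1+(1)·-1+(2)·-1+(-1)·-3+(2)·3+(-1)·-2+(-2)·-3 = 15
⇒ M^-8 I^15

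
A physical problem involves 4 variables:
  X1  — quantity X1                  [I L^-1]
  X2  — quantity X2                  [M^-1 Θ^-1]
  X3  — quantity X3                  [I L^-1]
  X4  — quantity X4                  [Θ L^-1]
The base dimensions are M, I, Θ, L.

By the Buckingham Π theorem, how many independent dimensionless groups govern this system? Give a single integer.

1

Dimensional matrix (M×I×Θ×L by X1×X2×X3×X4):
  M: [ 0 -1  0  0]
  I: [ 1  0  1  0]
  Θ: [ 0 -1  0  1]
  L: [-1  0 -1 -1]
RREF → pivots at {X1,X2,X4} ⇒ r = 3
4 vars − rank 3 = 1 Π group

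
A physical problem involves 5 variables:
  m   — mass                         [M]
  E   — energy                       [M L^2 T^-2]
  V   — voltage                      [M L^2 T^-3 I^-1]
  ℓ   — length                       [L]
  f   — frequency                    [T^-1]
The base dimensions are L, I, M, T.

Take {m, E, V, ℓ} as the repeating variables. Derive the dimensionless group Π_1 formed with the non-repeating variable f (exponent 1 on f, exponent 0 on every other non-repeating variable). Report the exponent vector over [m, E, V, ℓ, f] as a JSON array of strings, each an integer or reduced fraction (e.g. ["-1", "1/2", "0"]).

["1/2", "-1/2", "0", "1", "1"]

Dimensional matrix (L×I×M×T by m×E×V×ℓ×f):
  L: [ 0  2  2  1  0]
  I: [ 0  0 -1  0  0]
  M: [ 1  1  1  0  0]
  T: [ 0 -2 -3  0 -1]
RREF → pivots at {m,E,V,ℓ} ⇒ r = 4
Pivot set = {m,E,V,ℓ}, free = {f}
RREF:
  r0: [   1    0    0    0 -1/2]
  r1: [   0    1    0    0  1/2]
  r2: [   0    0    1    0    0]
  r3: [   0    0    0    1   -1]
Fix exponent of f at 1; solve each RREF row for its pivot's exponent:
  r0: exp(m) + (-1/2)·1 = 0 ⇒ exp(m) = 1/2
  r1: exp(E) + (1/2)·1 = 0 ⇒ exp(E) = -1/2
  r2: exp(V) + (0)·1 = 0 ⇒ exp(V) = 0
  r3: exp(ℓ) + (-1)·1 = 0 ⇒ exp(ℓ) = 1
Π_1 = m^(1/2) · E^(-1/2) · ℓ · f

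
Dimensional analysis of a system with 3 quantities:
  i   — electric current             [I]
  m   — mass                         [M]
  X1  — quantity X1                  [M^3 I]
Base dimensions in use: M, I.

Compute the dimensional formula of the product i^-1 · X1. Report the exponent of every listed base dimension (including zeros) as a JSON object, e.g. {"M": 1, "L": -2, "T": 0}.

Exponent matrix [M,I] × [i,m,X1]:
  M: [ 0  1  3]
  I: [ 1  0  1]
  [M]: (-1)·0+(1)·3 = 3
  [I]: (-1)·1+(1)·1 = 0
⇒ M^3

{"M": 3, "I": 0}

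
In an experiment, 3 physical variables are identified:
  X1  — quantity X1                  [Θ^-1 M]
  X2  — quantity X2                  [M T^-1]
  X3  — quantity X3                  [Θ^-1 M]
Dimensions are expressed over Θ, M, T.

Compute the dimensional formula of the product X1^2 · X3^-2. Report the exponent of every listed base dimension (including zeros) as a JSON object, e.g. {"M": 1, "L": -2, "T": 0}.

Dimensional matrix (Θ×M×T by X1×X2×X3):
  Θ: [-1  0 -1]
  M: [ 1  1  1]
  T: [ 0 -1  0]
  [Θ]: (2)·-1+(-2)·-1 = 0
  [M]: (2)·1+(-2)·1 = 0
  [T]: (2)·0+(-2)·0 = 0
⇒ 1 (dimensionless)

{"Θ": 0, "M": 0, "T": 0}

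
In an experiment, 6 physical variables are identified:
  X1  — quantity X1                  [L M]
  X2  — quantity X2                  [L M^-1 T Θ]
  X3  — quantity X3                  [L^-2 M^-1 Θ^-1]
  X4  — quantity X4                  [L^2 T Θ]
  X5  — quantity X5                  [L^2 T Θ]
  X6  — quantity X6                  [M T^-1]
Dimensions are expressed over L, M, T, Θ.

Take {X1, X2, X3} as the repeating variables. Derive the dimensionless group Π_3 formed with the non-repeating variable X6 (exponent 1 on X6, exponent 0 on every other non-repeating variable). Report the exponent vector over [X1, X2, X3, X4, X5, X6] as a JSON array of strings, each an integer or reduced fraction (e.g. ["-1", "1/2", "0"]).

Write exponents as rows L,M,T,Θ / cols X1,X2,X3,X4,X5,X6:
  L: [ 1  1 -2  2  2  0]
  M: [ 1 -1 -1  0  0  1]
  T: [ 0  1  0  1  1 -1]
  Θ: [ 0  1 -1  1  1  0]
Echelon form has 3 nonzero rows (pivots: X1,X2,X3)
Pivot set = {X1,X2,X3}, free = {X4,X5,X6}
RREF:
  r0: [   1    0    0    1    1   -1]
  r1: [   0    1    0    1    1   -1]
  r2: [   0    0    1    0    0   -1]
  r3: [   0    0    0    0    0    0]
Fix exponent of X6 at 1, X4 at 0, X5 at 0; solve each RREF row for its pivot's exponent:
  r0: exp(X1) + (-1)·1 = 0 ⇒ exp(X1) = 1
  r1: exp(X2) + (-1)·1 = 0 ⇒ exp(X2) = 1
  r2: exp(X3) + (-1)·1 = 0 ⇒ exp(X3) = 1
Π_3 = X1 · X2 · X3 · X6

["1", "1", "1", "0", "0", "1"]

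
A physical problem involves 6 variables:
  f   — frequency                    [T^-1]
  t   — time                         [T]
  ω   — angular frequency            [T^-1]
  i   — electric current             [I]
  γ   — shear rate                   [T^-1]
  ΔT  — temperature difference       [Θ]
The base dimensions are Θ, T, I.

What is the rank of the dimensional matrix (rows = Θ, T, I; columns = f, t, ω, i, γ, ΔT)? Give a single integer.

Dimensional matrix (Θ×T×I by f×t×ω×i×γ×ΔT):
  Θ: [ 0  0  0  0  0  1]
  T: [-1  1 -1  0 -1  0]
  I: [ 0  0  0  1  0  0]
RREF → pivots at {f,i,ΔT} ⇒ r = 3

3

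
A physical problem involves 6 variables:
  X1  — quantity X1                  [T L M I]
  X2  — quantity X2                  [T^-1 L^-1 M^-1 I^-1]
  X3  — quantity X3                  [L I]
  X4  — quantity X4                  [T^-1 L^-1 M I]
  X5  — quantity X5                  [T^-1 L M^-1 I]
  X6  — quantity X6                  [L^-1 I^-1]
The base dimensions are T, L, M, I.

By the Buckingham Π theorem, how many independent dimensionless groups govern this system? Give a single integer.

3

Exponent matrix [T,L,M,I] × [X1,X2,X3,X4,X5,X6]:
  T: [ 1 -1  0 -1 -1  0]
  L: [ 1 -1  1 -1  1 -1]
  M: [ 1 -1  0  1 -1  0]
  I: [ 1 -1  1  1  1 -1]
Echelon form has 3 nonzero rows (pivots: X1,X3,X4)
Π count = n − r = 6 − 3 = 3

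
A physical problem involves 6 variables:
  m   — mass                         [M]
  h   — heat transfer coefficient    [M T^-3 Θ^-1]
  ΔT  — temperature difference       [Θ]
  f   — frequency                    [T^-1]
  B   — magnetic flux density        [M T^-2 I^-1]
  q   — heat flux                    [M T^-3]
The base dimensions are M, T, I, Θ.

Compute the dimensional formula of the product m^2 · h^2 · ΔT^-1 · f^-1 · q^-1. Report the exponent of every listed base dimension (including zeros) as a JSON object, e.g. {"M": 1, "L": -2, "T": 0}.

{"M": 3, "T": -2, "I": 0, "Θ": -3}

Exponent matrix [M,T,I,Θ] × [m,h,ΔT,f,B,q]:
  M: [ 1  1  0  0  1  1]
  T: [ 0 -3  0 -1 -2 -3]
  I: [ 0  0  0  0 -1  0]
  Θ: [ 0 -1  1  0  0  0]
  [M]: (2)·1+(2)·1+(-1)·0+(-1)·0+(-1)·1 = 3
  [T]: (2)·0+(2)·-3+(-1)·0+(-1)·-1+(-1)·-3 = -2
  [I]: (2)·0+(2)·0+(-1)·0+(-1)·0+(-1)·0 = 0
  [Θ]: (2)·0+(2)·-1+(-1)·1+(-1)·0+(-1)·0 = -3
⇒ M^3 T^-2 Θ^-3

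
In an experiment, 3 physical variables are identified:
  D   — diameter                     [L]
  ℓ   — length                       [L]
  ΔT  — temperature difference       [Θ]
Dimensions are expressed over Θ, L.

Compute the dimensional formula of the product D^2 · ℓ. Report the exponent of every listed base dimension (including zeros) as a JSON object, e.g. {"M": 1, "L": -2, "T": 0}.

{"Θ": 0, "L": 3}

Exponent matrix [Θ,L] × [D,ℓ,ΔT]:
  Θ: [ 0  0  1]
  L: [ 1  1  0]
  [Θ]: (2)·0+(1)·0 = 0
  [L]: (2)·1+(1)·1 = 3
⇒ L^3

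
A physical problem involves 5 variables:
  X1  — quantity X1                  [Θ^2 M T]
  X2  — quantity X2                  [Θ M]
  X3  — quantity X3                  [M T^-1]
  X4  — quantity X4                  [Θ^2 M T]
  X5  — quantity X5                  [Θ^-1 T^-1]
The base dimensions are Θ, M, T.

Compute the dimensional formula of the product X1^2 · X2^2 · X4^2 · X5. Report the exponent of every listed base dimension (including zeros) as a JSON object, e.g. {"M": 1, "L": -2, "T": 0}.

Exponent matrix [Θ,M,T] × [X1,X2,X3,X4,X5]:
  Θ: [ 2  1  0  2 -1]
  M: [ 1  1  1  1  0]
  T: [ 1  0 -1  1 -1]
  [Θ]: (2)·2+(2)·1+(2)·2+(1)·-1 = 9
  [M]: (2)·1+(2)·1+(2)·1+(1)·0 = 6
  [T]: (2)·1+(2)·0+(2)·1+(1)·-1 = 3
⇒ Θ^9 M^6 T^3

{"Θ": 9, "M": 6, "T": 3}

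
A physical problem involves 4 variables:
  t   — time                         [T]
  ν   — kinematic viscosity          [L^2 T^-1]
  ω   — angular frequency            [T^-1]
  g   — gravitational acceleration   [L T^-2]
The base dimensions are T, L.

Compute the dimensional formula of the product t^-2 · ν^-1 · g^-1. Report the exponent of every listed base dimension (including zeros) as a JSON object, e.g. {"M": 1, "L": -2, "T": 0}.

Exponent matrix [T,L] × [t,ν,ω,g]:
  T: [ 1 -1 -1 -2]
  L: [ 0  2  0  1]
  [T]: (-2)·1+(-1)·-1+(-1)·-2 = 1
  [L]: (-2)·0+(-1)·2+(-1)·1 = -3
⇒ T L^-3

{"T": 1, "L": -3}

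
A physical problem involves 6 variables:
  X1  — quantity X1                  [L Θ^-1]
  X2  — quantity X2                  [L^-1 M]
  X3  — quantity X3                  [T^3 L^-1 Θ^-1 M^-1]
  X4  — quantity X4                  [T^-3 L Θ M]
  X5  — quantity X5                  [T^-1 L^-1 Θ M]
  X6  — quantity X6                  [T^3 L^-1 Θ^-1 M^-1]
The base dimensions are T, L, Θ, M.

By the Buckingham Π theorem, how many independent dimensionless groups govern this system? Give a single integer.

3

Write exponents as rows T,L,Θ,M / cols X1,X2,X3,X4,X5,X6:
  T: [ 0  0  3 -3 -1  3]
  L: [ 1 -1 -1  1 -1 -1]
  Θ: [-1  0 -1  1  1 -1]
  M: [ 0  1 -1  1  1 -1]
RREF → pivots at {X1,X2,X3} ⇒ r = 3
Π count = n − r = 6 − 3 = 3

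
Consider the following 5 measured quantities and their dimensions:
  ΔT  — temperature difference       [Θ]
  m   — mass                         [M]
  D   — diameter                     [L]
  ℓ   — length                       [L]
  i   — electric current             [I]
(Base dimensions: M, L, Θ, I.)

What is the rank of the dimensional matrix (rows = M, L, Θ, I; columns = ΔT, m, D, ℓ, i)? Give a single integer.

4

Exponent matrix [M,L,Θ,I] × [ΔT,m,D,ℓ,i]:
  M: [ 0  1  0  0  0]
  L: [ 0  0  1  1  0]
  Θ: [ 1  0  0  0  0]
  I: [ 0  0  0  0  1]
RREF → pivots at {ΔT,m,D,i} ⇒ r = 4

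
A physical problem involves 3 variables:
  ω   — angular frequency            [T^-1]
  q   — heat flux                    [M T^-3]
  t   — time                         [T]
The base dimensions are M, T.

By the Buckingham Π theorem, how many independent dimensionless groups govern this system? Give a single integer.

Exponent matrix [M,T] × [ω,q,t]:
  M: [ 0  1  0]
  T: [-1 -3  1]
Row reduction gives pivot columns ω,q; rank = 2
Π count = n − r = 3 − 2 = 1

1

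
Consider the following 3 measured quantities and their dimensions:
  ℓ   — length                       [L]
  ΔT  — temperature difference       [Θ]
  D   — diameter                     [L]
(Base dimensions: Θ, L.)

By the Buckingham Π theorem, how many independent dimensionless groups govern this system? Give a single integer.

1

Dimensional matrix (Θ×L by ℓ×ΔT×D):
  Θ: [ 0  1  0]
  L: [ 1  0  1]
Row reduction gives pivot columns ℓ,ΔT; rank = 2
3 vars − rank 2 = 1 Π group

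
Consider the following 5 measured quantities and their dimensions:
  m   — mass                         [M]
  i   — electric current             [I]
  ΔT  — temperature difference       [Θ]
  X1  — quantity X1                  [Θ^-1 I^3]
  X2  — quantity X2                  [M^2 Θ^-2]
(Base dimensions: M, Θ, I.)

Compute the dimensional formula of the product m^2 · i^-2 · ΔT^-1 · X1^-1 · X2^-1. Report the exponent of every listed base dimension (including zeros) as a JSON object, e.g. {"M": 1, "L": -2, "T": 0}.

{"M": 0, "Θ": 2, "I": -5}

Write exponents as rows M,Θ,I / cols m,i,ΔT,X1,X2:
  M: [ 1  0  0  0  2]
  Θ: [ 0  0  1 -1 -2]
  I: [ 0  1  0  3  0]
  [M]: (2)·1+(-2)·0+(-1)·0+(-1)·0+(-1)·2 = 0
  [Θ]: (2)·0+(-2)·0+(-1)·1+(-1)·-1+(-1)·-2 = 2
  [I]: (2)·0+(-2)·1+(-1)·0+(-1)·3+(-1)·0 = -5
⇒ Θ^2 I^-5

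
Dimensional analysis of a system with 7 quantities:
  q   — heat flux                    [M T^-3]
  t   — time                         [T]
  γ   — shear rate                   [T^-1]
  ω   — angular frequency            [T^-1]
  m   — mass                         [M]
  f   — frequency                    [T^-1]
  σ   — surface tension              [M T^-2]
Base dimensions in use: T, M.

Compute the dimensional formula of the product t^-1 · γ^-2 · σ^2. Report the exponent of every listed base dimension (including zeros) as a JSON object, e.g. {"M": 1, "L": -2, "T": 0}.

Exponent matrix [T,M] × [q,t,γ,ω,m,f,σ]:
  T: [-3  1 -1 -1  0 -1 -2]
  M: [ 1  0  0  0  1  0  1]
  [T]: (-1)·1+(-2)·-1+(2)·-2 = -3
  [M]: (-1)·0+(-2)·0+(2)·1 = 2
⇒ T^-3 M^2

{"T": -3, "M": 2}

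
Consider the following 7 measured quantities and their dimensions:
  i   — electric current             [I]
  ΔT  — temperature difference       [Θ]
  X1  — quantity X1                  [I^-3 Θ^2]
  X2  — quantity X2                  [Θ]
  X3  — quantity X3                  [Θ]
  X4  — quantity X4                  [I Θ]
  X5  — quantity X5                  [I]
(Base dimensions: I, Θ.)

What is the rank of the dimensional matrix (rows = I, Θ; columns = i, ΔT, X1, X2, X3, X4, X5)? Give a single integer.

Exponent matrix [I,Θ] × [i,ΔT,X1,X2,X3,X4,X5]:
  I: [ 1  0 -3  0  0  1  1]
  Θ: [ 0  1  2  1  1  1  0]
Echelon form has 2 nonzero rows (pivots: i,ΔT)

2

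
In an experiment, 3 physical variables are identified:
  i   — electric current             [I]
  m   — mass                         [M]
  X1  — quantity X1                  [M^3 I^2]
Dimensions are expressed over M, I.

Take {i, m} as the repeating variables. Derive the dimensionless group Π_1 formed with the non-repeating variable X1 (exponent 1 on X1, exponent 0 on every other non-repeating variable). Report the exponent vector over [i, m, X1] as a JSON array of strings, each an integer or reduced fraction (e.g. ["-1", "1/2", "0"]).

Write exponents as rows M,I / cols i,m,X1:
  M: [ 0  1  3]
  I: [ 1  0  2]
Row reduction gives pivot columns i,m; rank = 2
Repeat: i,m; free: X1
RREF:
  r0: [   1    0    2]
  r1: [   0    1    3]
Fix exponent of X1 at 1; solve each RREF row for its pivot's exponent:
  r0: exp(i) + (2)·1 = 0 ⇒ exp(i) = -2
  r1: exp(m) + (3)·1 = 0 ⇒ exp(m) = -3
Π_1 = i^-2 · m^-3 · X1

["-2", "-3", "1"]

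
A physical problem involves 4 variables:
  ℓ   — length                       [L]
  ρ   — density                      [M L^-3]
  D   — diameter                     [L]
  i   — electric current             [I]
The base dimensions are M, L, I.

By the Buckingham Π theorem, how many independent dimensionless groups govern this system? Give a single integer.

1

Write exponents as rows M,L,I / cols ℓ,ρ,D,i:
  M: [ 0  1  0  0]
  L: [ 1 -3  1  0]
  I: [ 0  0  0  1]
Echelon form has 3 nonzero rows (pivots: ℓ,ρ,i)
Π count = n − r = 4 − 3 = 1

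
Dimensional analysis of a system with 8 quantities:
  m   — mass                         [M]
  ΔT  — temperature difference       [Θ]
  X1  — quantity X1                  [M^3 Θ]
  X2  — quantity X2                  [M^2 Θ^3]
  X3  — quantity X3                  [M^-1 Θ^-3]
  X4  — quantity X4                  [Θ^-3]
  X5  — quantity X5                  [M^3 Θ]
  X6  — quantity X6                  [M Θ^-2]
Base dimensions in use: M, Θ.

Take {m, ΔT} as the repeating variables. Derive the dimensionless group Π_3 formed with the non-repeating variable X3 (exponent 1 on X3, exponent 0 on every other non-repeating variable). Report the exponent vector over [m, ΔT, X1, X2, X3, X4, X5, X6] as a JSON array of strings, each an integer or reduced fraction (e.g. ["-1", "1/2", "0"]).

Write exponents as rows M,Θ / cols m,ΔT,X1,X2,X3,X4,X5,X6:
  M: [ 1  0  3  2 -1  0  3  1]
  Θ: [ 0  1  1  3 -3 -3  1 -2]
Row reduction gives pivot columns m,ΔT; rank = 2
Pivot set = {m,ΔT}, free = {X1,X2,X3,X4,X5,X6}
RREF:
  r0: [   1    0    3    2   -1    0    3    1]
  r1: [   0    1    1    3   -3   -3    1   -2]
Fix exponent of X3 at 1, X1 at 0, X2 at 0, X4 at 0, X5 at 0, X6 at 0; solve each RREF row for its pivot's exponent:
  r0: exp(m) + (-1)·1 = 0 ⇒ exp(m) = 1
  r1: exp(ΔT) + (-3)·1 = 0 ⇒ exp(ΔT) = 3
Π_3 = m · ΔT^3 · X3

["1", "3", "0", "0", "1", "0", "0", "0"]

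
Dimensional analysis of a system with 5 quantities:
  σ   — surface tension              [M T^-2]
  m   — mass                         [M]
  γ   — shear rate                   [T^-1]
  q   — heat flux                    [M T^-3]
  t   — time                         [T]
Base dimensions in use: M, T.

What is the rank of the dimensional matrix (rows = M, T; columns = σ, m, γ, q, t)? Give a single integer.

2

Exponent matrix [M,T] × [σ,m,γ,q,t]:
  M: [ 1  1  0  1  0]
  T: [-2  0 -1 -3  1]
RREF → pivots at {σ,m} ⇒ r = 2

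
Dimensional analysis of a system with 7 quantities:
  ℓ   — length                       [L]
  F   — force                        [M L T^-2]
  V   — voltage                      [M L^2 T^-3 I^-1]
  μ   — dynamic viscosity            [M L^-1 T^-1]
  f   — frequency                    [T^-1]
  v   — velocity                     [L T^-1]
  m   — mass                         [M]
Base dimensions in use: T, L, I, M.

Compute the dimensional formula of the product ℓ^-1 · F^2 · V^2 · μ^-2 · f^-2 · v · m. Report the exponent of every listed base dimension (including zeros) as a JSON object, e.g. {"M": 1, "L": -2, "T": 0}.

{"T": -7, "L": 8, "I": -2, "M": 3}

Dimensional matrix (T×L×I×M by ℓ×F×V×μ×f×v×m):
  T: [ 0 -2 -3 -1 -1 -1  0]
  L: [ 1  1  2 -1  0  1  0]
  I: [ 0  0 -1  0  0  0  0]
  M: [ 0  1  1  1  0  0  1]
  [T]: (-1)·0+(2)·-2+(2)·-3+(-2)·-1+(-2)·-1+(1)·-1+(1)·0 = -7
  [L]: (-1)·1+(2)·1+(2)·2+(-2)·-1+(-2)·0+(1)·1+(1)·0 = 8
  [I]: (-1)·0+(2)·0+(2)·-1+(-2)·0+(-2)·0+(1)·0+(1)·0 = -2
  [M]: (-1)·0+(2)·1+(2)·1+(-2)·1+(-2)·0+(1)·0+(1)·1 = 3
⇒ T^-7 L^8 I^-2 M^3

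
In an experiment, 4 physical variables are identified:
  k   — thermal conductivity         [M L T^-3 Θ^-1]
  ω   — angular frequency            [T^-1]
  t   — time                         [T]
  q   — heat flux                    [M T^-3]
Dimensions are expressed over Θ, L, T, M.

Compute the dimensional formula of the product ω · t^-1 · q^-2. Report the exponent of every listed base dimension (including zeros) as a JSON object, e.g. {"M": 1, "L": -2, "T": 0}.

Dimensional matrix (Θ×L×T×M by k×ω×t×q):
  Θ: [-1  0  0  0]
  L: [ 1  0  0  0]
  T: [-3 -1  1 -3]
  M: [ 1  0  0  1]
  [Θ]: (1)·0+(-1)·0+(-2)·0 = 0
  [L]: (1)·0+(-1)·0+(-2)·0 = 0
  [T]: (1)·-1+(-1)·1+(-2)·-3 = 4
  [M]: (1)·0+(-1)·0+(-2)·1 = -2
⇒ T^4 M^-2

{"Θ": 0, "L": 0, "T": 4, "M": -2}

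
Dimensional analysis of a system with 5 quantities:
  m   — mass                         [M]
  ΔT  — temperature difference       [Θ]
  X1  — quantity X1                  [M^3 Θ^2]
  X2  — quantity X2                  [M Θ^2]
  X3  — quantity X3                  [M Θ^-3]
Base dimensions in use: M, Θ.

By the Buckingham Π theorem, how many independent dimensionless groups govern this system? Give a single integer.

Exponent matrix [M,Θ] × [m,ΔT,X1,X2,X3]:
  M: [ 1  0  3  1  1]
  Θ: [ 0  1  2  2 -3]
Echelon form has 2 nonzero rows (pivots: m,ΔT)
n=5, r=2 ⇒ 3 dimensionless groups

3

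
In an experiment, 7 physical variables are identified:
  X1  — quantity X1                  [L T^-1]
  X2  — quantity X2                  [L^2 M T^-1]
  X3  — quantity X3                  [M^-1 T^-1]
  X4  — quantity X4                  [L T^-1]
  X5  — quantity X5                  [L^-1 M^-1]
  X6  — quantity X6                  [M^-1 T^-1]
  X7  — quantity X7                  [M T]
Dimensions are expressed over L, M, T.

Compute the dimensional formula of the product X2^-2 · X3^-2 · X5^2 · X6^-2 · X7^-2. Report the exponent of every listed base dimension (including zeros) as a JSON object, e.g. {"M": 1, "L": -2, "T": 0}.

{"L": -6, "M": -2, "T": 4}

Exponent matrix [L,M,T] × [X1,X2,X3,X4,X5,X6,X7]:
  L: [ 1  2  0  1 -1  0  0]
  M: [ 0  1 -1  0 -1 -1  1]
  T: [-1 -1 -1 -1  0 -1  1]
  [L]: (-2)·2+(-2)·0+(2)·-1+(-2)·0+(-2)·0 = -6
  [M]: (-2)·1+(-2)·-1+(2)·-1+(-2)·-1+(-2)·1 = -2
  [T]: (-2)·-1+(-2)·-1+(2)·0+(-2)·-1+(-2)·1 = 4
⇒ L^-6 M^-2 T^4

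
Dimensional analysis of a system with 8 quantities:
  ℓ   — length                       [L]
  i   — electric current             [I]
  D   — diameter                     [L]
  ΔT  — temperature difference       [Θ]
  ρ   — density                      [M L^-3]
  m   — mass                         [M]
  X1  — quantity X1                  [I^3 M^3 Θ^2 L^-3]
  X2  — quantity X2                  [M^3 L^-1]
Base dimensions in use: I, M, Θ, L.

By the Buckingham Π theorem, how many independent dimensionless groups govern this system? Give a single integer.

Dimensional matrix (I×M×Θ×L by ℓ×i×D×ΔT×ρ×m×X1×X2):
  I: [ 0  1  0  0  0  0  3  0]
  M: [ 0  0  0  0  1  1  3  3]
  Θ: [ 0  0  0  1  0  0  2  0]
  L: [ 1  0  1  0 -3  0 -3 -1]
Row reduction gives pivot columns ℓ,i,ΔT,ρ; rank = 4
n=8, r=4 ⇒ 4 dimensionless groups

4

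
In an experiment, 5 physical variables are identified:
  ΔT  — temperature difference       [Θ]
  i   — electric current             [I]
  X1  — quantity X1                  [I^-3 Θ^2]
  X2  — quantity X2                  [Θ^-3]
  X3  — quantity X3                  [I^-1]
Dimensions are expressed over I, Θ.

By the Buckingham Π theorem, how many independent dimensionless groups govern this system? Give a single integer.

Write exponents as rows I,Θ / cols ΔT,i,X1,X2,X3:
  I: [ 0  1 -3  0 -1]
  Θ: [ 1  0  2 -3  0]
Echelon form has 2 nonzero rows (pivots: ΔT,i)
n=5, r=2 ⇒ 3 dimensionless groups

3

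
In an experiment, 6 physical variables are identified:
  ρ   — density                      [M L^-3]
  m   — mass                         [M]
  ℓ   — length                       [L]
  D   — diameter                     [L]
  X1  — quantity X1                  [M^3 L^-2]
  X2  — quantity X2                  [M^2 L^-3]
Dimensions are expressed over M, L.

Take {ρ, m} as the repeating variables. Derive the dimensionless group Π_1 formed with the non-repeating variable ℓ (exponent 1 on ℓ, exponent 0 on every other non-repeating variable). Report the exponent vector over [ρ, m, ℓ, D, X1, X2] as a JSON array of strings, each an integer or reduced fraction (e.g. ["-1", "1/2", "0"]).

["1/3", "-1/3", "1", "0", "0", "0"]

Exponent matrix [M,L] × [ρ,m,ℓ,D,X1,X2]:
  M: [ 1  1  0  0  3  2]
  L: [-3  0  1  1 -2 -3]
Row reduction gives pivot columns ρ,m; rank = 2
Pivot set = {ρ,m}, free = {ℓ,D,X1,X2}
RREF:
  r0: [   1    0 -1/3 -1/3  2/3    1]
  r1: [   0    1  1/3  1/3  7/3    1]
Fix exponent of ℓ at 1, D at 0, X1 at 0, X2 at 0; solve each RREF row for its pivot's exponent:
  r0: exp(ρ) + (-1/3)·1 = 0 ⇒ exp(ρ) = 1/3
  r1: exp(m) + (1/3)·1 = 0 ⇒ exp(m) = -1/3
Π_1 = ρ^(1/3) · m^(-1/3) · ℓ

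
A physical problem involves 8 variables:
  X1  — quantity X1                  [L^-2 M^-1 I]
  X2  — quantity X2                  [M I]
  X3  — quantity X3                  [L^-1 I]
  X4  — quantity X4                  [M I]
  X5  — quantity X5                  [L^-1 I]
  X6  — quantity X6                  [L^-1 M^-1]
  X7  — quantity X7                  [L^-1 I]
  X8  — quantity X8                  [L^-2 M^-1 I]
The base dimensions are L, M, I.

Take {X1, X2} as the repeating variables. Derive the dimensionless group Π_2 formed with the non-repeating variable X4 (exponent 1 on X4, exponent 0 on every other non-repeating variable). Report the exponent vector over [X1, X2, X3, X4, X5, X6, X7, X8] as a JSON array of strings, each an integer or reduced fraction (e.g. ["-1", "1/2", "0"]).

Write exponents as rows L,M,I / cols X1,X2,X3,X4,X5,X6,X7,X8:
  L: [-2  0 -1  0 -1 -1 -1 -2]
  M: [-1  1  0  1  0 -1  0 -1]
  I: [ 1  1  1  1  1  0  1  1]
Echelon form has 2 nonzero rows (pivots: X1,X2)
Repeat: X1,X2; free: X3,X4,X5,X6,X7,X8
RREF:
  r0: [   1    0  1/2    0  1/2  1/2  1/2    1]
  r1: [   0    1  1/2    1  1/2 -1/2  1/2    0]
  r2: [   0    0    0    0    0    0    0    0]
Fix exponent of X4 at 1, X3 at 0, X5 at 0, X6 at 0, X7 at 0, X8 at 0; solve each RREF row for its pivot's exponent:
  r0: exp(X1) + (0)·1 = 0 ⇒ exp(X1) = 0
  r1: exp(X2) + (1)·1 = 0 ⇒ exp(X2) = -1
Π_2 = X2^-1 · X4

["0", "-1", "0", "1", "0", "0", "0", "0"]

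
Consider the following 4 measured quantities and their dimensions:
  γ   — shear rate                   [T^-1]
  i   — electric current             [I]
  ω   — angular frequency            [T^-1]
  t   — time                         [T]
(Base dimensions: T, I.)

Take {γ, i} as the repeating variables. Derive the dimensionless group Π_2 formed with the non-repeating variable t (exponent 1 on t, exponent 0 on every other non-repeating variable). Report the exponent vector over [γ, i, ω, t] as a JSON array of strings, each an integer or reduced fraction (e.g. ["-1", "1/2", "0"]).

Dimensional matrix (T×I by γ×i×ω×t):
  T: [-1  0 -1  1]
  I: [ 0  1  0  0]
Row reduction gives pivot columns γ,i; rank = 2
Pivot set = {γ,i}, free = {ω,t}
RREF:
  r0: [   1    0    1   -1]
  r1: [   0    1    0    0]
Fix exponent of t at 1, ω at 0; solve each RREF row for its pivot's exponent:
  r0: exp(γ) + (-1)·1 = 0 ⇒ exp(γ) = 1
  r1: exp(i) + (0)·1 = 0 ⇒ exp(i) = 0
Π_2 = γ · t

["1", "0", "0", "1"]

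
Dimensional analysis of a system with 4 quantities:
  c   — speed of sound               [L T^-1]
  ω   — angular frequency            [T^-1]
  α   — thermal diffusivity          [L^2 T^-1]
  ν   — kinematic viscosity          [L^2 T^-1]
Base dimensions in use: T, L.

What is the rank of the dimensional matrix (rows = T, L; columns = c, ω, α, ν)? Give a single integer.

Dimensional matrix (T×L by c×ω×α×ν):
  T: [-1 -1 -1 -1]
  L: [ 1  0  2  2]
Row reduction gives pivot columns c,ω; rank = 2

2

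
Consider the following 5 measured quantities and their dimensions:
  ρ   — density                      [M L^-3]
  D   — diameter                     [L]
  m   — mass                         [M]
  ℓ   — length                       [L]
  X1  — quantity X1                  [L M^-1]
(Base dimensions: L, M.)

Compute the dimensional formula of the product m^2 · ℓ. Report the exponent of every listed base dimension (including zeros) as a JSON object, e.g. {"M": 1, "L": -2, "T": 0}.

{"L": 1, "M": 2}

Exponent matrix [L,M] × [ρ,D,m,ℓ,X1]:
  L: [-3  1  0  1  1]
  M: [ 1  0  1  0 -1]
  [L]: (2)·0+(1)·1 = 1
  [M]: (2)·1+(1)·0 = 2
⇒ L M^2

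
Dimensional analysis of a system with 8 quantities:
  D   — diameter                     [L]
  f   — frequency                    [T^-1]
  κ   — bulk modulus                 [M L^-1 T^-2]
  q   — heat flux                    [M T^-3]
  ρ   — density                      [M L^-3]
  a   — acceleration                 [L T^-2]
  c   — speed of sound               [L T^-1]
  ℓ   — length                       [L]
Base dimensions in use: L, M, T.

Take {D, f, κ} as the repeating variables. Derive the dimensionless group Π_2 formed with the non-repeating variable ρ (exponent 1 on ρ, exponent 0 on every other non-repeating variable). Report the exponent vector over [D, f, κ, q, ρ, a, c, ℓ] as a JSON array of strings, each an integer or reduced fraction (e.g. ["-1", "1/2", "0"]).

Dimensional matrix (L×M×T by D×f×κ×q×ρ×a×c×ℓ):
  L: [ 1  0 -1  0 -3  1  1  1]
  M: [ 0  0  1  1  1  0  0  0]
  T: [ 0 -1 -2 -3  0 -2 -1  0]
Echelon form has 3 nonzero rows (pivots: D,f,κ)
Repeat: D,f,κ; free: q,ρ,a,c,ℓ
RREF:
  r0: [   1    0    0    1   -2    1    1    1]
  r1: [   0    1    0    1   -2    2    1    0]
  r2: [   0    0    1    1    1    0    0    0]
Fix exponent of ρ at 1, q at 0, a at 0, c at 0, ℓ at 0; solve each RREF row for its pivot's exponent:
  r0: exp(D) + (-2)·1 = 0 ⇒ exp(D) = 2
  r1: exp(f) + (-2)·1 = 0 ⇒ exp(f) = 2
  r2: exp(κ) + (1)·1 = 0 ⇒ exp(κ) = -1
Π_2 = D^2 · f^2 · κ^-1 · ρ

["2", "2", "-1", "0", "1", "0", "0", "0"]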